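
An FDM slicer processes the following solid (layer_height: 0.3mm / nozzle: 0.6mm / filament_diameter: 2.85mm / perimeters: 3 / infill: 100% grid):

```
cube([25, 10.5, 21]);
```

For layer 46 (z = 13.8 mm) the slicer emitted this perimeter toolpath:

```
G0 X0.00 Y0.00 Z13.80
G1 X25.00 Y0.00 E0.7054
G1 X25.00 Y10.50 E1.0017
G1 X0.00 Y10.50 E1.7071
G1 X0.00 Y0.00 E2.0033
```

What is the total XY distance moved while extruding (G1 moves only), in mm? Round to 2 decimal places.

Sum the Euclidean lengths of each G1 segment: total = 71.00 mm.

71.00 mm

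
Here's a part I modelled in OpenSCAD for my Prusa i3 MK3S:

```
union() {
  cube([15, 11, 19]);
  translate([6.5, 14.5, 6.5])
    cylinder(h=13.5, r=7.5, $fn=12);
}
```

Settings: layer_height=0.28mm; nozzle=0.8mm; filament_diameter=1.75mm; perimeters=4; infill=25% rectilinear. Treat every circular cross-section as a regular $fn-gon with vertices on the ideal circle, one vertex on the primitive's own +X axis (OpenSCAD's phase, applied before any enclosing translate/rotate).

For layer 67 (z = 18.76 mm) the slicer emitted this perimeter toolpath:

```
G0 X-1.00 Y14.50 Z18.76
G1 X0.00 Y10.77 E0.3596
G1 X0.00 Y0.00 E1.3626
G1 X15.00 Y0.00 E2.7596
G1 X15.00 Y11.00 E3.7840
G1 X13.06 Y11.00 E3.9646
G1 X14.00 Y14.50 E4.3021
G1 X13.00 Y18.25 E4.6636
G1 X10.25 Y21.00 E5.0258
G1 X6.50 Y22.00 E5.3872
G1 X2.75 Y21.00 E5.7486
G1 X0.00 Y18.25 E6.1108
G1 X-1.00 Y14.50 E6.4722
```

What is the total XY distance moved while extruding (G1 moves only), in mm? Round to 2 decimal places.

Sum the Euclidean lengths of each G1 segment: total = 69.50 mm.

69.50 mm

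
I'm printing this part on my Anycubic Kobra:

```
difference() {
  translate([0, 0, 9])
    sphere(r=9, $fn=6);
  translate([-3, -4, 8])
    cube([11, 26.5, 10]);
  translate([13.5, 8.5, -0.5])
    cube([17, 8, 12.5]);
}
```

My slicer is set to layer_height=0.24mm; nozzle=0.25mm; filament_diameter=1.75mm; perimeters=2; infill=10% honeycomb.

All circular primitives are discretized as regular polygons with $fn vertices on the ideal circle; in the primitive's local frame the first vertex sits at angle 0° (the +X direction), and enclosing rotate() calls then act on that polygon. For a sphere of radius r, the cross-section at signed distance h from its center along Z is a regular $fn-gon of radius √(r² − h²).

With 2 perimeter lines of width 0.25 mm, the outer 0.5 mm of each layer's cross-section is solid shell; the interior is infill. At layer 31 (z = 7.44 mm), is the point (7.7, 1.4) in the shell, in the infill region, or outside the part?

At z = 7.44 mm: the r=9 sphere contributes a regular 6-gon of circumradius √(9²−1.56²) = 8.864; the cube at (-3, -4) is absent (z outside [8, 18]); the cube at (13.5, 8.5) is present — its section is the full 17×8 rectangle; After the difference (first − rest): starting from the r=9 sphere, the 17×8 cube at (13.5, 8.5) misses the remaining region (no effect) — 1 connected region. Overall, the cross-section is a single solid region. The nearest boundary edge runs (4.43, 7.68)→(8.86, 0.00); distance from the point to it = 0.31 mm. The point is inside the cross-section, 0.31 mm from the nearest boundary — within the 0.5 mm shell band (2 × 0.25).

shell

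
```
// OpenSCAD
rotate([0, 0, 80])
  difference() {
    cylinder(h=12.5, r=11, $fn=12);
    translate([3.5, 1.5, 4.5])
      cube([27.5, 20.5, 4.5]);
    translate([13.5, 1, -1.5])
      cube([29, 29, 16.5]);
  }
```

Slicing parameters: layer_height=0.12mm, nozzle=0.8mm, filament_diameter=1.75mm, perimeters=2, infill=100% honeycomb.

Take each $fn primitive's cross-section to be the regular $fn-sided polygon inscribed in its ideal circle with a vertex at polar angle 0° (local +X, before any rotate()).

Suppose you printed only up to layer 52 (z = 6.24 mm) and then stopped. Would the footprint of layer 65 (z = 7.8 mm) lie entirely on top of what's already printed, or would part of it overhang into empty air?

entirely on top

Compare the two slices. At z = 6.24: the r=11 cylinder contributes a regular 12-gon of circumradius 11 (area = (12/2)·11.000²·sin(360°/12) = 363.00 mm²); the cube at (3.5, 1.5) (footprint 27.5×20.5) is included at this height (area 563.75 mm²); the cube at (13.5, 1) is present — its section is the full 29×29 rectangle (area 841.00 mm²); Subtracting the remaining from the first: starting from the r=11 cylinder (363.00 mm²), the 27.5×20.5 cube at (3.5, 1.5) partially overlaps it — only the 42.94 mm² overlap (of its 563.75 mm²) is removed, clipping the outline; the 29×29 cube at (13.5, 1) misses the remaining region (no effect) — area = 320.06 mm²; (whole slice rotated 80° about Z — lengths, areas and connectivity unchanged). At z = 7.8: the cylinder: section is a regular 12-gon, circumradius r=11 (area = (12/2)·11.000²·sin(360°/12) = 363.00 mm²); the cube at (3.5, 1.5) (footprint 27.5×20.5) is included at this height (area 563.75 mm²); the cube at (13.5, 1) is present — its section is the full 29×29 rectangle (area 841.00 mm²); Taking the first minus the rest: starting from the r=11 cylinder (363.00 mm²), the 27.5×20.5 cube at (3.5, 1.5) partially overlaps it — only the 42.94 mm² overlap (of its 563.75 mm²) is removed, clipping the outline; the 29×29 cube at (13.5, 1) misses the remaining region (no effect) — area = 320.06 mm²; (rotated 80° about Z; rotation is an isometry so areas/perimeters/island counts are preserved). Checking containment: the cross-section at z = 7.8 is a subset of the cross-section at z = 6.24.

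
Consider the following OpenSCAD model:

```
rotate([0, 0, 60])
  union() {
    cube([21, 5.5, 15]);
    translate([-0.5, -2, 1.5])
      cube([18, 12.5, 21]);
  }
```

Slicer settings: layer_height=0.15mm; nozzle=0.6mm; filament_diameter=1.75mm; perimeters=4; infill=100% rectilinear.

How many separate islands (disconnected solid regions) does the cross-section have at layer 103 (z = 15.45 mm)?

1

At z = 15.45 mm: the cube is not intersected at this z (z outside [0, 15]); the cube at (-0.5, -2) (footprint 18×12.5) is included at this height; Combining (union): only the 18×12.5 cube at (-0.5, -2) is present, so the union is just that shape — 1 connected region; (whole slice rotated 60° about Z — lengths, areas and connectivity unchanged). Overall, the cross-section is a single solid region. Island count = 1.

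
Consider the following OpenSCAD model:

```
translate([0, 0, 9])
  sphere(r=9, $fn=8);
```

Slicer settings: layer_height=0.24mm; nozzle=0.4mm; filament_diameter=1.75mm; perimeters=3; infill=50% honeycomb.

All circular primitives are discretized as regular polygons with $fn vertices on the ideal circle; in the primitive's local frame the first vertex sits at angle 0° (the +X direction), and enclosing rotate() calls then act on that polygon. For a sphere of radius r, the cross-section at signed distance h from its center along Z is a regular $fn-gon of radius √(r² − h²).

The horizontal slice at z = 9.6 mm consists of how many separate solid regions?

1

At z = 9.6 mm: the r=9 sphere slices to a regular 8-gon of circumradius 8.980 (√(r²−h²) with h=0.6 from center). The result has 1 disconnected region.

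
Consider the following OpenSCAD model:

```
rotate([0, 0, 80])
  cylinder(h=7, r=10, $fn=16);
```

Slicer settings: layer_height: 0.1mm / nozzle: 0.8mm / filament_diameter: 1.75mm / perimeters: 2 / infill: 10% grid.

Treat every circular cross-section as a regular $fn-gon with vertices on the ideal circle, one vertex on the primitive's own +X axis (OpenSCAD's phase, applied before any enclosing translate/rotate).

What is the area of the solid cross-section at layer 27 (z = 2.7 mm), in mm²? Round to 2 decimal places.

306.15 mm²

At z = 2.7 mm: the r=10 cylinder contributes a regular 16-gon of circumradius 10 (area = (16/2)·10.000²·sin(360°/16) = 306.15 mm²); (whole slice rotated 80° about Z — lengths, areas and connectivity unchanged). Overall, the cross-section is a single solid region. Net area = 306.15 mm².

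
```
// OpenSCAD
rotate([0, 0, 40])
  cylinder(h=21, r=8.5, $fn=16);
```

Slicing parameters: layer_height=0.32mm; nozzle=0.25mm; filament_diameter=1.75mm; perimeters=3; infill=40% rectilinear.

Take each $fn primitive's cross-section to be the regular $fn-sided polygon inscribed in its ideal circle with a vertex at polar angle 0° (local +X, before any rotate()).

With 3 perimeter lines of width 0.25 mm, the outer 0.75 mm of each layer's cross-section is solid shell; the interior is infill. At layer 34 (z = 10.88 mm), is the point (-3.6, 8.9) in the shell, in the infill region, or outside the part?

At z = 10.88 mm: the cylinder: section is a regular 16-gon, circumradius r=8.5; (rotated 40° about Z; rotation is an isometry so areas/perimeters/island counts are preserved). Overall, the cross-section is a single solid region. Undo the 40° rotation: the query point maps to (2.963, 9.132) in the un-rotated model frame. The nearest boundary edge runs (3.25, 7.85)→(0.00, 8.50); distance from the point to it = 1.20 mm. The point is not inside any of the regions above, so it lies outside the cross-section (1.20 mm from the nearest boundary).

outside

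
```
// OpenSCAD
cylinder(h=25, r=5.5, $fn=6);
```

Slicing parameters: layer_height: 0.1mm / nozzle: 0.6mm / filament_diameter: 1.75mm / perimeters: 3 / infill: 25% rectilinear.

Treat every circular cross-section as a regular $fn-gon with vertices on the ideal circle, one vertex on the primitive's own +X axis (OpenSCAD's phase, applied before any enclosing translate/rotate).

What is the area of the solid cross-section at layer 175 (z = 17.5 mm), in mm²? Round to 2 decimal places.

At z = 17.5 mm: the cylinder: section is a regular 6-gon, circumradius r=5.5 (area = (6/2)·5.500²·sin(360°/6) = 78.59 mm²). Overall, the cross-section is a single solid region. Net area = 78.59 mm².

78.59 mm²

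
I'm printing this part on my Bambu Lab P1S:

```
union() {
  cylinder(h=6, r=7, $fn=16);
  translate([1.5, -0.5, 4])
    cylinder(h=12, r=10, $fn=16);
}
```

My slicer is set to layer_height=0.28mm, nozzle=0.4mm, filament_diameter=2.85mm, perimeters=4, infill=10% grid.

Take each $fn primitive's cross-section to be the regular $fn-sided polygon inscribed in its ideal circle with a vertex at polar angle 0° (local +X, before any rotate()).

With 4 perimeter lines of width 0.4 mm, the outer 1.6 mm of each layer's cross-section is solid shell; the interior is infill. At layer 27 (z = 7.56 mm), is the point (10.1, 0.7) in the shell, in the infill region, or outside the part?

At z = 7.56 mm: the cylinder does not reach this height (z outside [0, 6]); the cylinder at (1.5, -0.5): section is a regular 16-gon, circumradius r=10; Combining (union): only the r=10 cylinder at (1.5, -0.5) is present, so the union is just that shape — 1 connected region. Overall, the cross-section is a single solid region. The nearest boundary edge runs (11.50, -0.50)→(10.74, 3.33); distance from the point to it = 1.14 mm. The point is inside the cross-section, 1.14 mm from the nearest boundary — within the 1.6 mm shell band (4 × 0.4).

shell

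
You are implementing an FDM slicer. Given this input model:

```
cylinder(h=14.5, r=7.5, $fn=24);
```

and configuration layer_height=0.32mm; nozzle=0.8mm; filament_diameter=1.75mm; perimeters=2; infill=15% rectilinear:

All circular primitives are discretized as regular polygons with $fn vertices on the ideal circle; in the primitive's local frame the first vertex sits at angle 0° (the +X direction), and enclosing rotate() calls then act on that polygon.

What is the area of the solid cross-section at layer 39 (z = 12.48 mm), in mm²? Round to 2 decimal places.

At z = 12.48 mm: the r=7.5 cylinder gives a regular 24-gon of circumradius 7.5 (constant along its height) (area = (24/2)·7.500²·sin(360°/24) = 174.70 mm²). Overall, the cross-section is a single solid region. Net area = 174.70 mm².

174.70 mm²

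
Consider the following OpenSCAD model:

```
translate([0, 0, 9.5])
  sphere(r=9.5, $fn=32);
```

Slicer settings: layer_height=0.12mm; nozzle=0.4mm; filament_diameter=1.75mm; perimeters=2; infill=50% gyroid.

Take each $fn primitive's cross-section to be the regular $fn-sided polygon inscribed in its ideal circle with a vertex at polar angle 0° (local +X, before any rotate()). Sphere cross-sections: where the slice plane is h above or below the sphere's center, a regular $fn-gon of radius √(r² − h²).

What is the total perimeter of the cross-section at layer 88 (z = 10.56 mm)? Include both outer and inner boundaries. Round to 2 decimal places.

At z = 10.56 mm: the r=9.5 sphere contributes a regular 32-gon of circumradius √(9.5²−1.06²) = 9.441 (perimeter = 2·32·9.441·sin(180°/32) = 59.22 mm). Overall, the cross-section is a single solid region. Total boundary length (outer) = 59.22 mm.

59.22 mm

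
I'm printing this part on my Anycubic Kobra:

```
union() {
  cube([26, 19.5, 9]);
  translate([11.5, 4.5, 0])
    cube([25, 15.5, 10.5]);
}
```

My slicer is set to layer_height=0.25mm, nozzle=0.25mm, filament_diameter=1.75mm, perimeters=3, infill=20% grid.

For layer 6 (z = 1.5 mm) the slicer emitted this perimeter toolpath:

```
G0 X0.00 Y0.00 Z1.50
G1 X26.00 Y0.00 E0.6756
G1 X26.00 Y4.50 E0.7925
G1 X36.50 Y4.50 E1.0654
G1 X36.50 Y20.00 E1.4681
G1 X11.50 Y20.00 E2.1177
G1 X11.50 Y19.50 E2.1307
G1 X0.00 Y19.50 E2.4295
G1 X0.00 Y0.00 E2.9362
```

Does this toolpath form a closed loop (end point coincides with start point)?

Start point (G0): (0.00, 0.00). End point (last G1): the path returns to the start — closed.

yes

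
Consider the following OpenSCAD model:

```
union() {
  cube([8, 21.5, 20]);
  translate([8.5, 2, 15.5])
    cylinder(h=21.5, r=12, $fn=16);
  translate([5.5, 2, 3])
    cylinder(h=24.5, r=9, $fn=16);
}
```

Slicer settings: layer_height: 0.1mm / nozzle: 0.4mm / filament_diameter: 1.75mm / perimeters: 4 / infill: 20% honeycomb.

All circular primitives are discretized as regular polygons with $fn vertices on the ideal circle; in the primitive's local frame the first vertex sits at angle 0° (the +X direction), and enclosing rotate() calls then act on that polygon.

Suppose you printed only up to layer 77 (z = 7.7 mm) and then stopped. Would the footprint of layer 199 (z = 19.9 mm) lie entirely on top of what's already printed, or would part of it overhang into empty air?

part overhangs

Compare the two slices. At z = 7.7: the cube is present — its section is the full 8×21.5 rectangle (area 172.00 mm²); the cylinder at (8.5, 2) is absent (z outside [15.5, 37]); the cylinder at (5.5, 2): section is a regular 16-gon, circumradius r=9 (area = (16/2)·9.000²·sin(360°/16) = 247.98 mm²); Combining (union): the regions partially overlap — summed areas 419.98 mm² minus the doubly-counted overlap 83.38 mm² gives 336.60 mm² — area = 336.60 mm². At z = 19.9: the 8×21.5 cube contributes its full rectangle (area 172.00 mm²); the cylinder at (8.5, 2): section is a regular 16-gon, circumradius r=12 (area = (16/2)·12.000²·sin(360°/16) = 440.85 mm²); the r=9 cylinder at (5.5, 2) gives a regular 16-gon of circumradius 9 (constant along its height) (area = (16/2)·9.000²·sin(360°/16) = 247.98 mm²); Merging all regions: the regions partially overlap — summed areas 860.83 mm² minus the doubly-counted overlap 349.23 mm² gives 511.60 mm² — area = 511.60 mm². Checking containment: at z = 19.9 the cross-section extends beyond the z = 7.7 cross-section by about 174.99 mm².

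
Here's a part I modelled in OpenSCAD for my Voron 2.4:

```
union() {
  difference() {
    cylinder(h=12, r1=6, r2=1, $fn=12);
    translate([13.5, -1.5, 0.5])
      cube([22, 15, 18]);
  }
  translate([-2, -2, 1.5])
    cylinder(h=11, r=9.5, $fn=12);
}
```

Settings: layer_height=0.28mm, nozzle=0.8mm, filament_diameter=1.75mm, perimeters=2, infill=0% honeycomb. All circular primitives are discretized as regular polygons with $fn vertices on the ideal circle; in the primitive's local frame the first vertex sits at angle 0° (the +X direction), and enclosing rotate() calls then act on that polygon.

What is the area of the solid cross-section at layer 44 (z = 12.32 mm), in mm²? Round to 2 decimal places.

At z = 12.32 mm: the cone does not reach this height (z outside [0, 12]); the cube at (13.5, -1.5) is present — its section is the full 22×15 rectangle (area 330.00 mm²); Taking the first minus the rest: the first operand is absent here, so nothing remains; the cylinder at (-2, -2): section is a regular 12-gon, circumradius r=9.5 (area = (12/2)·9.500²·sin(360°/12) = 270.75 mm²); Merging all regions: only the r=9.5 cylinder at (-2, -2) is present, so the union is just that shape — area = 270.75 mm². Overall, the cross-section is a single solid region. Net area = 270.75 mm².

270.75 mm²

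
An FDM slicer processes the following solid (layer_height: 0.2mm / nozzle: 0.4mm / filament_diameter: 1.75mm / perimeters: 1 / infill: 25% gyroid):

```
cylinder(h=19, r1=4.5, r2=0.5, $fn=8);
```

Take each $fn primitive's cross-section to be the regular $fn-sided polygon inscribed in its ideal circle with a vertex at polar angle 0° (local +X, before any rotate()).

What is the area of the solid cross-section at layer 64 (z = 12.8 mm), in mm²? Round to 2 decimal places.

At z = 12.8 mm: the cone contributes a regular 8-gon of circumradius 1.805 (interpolated between r1=4.5 and r2=0.5 at t=0.674) (area = (8/2)·1.805²·sin(360°/8) = 9.22 mm²). Overall, the cross-section is a single solid region. Net area = 9.22 mm².

9.22 mm²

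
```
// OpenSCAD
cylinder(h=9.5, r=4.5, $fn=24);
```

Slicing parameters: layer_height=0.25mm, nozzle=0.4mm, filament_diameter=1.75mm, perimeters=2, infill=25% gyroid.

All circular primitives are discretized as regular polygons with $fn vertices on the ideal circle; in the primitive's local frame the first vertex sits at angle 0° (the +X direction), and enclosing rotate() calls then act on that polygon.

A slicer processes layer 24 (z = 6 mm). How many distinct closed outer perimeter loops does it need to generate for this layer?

1

At z = 6 mm: the r=4.5 cylinder gives a regular 24-gon of circumradius 4.5 (constant along its height). The result has 1 disconnected region.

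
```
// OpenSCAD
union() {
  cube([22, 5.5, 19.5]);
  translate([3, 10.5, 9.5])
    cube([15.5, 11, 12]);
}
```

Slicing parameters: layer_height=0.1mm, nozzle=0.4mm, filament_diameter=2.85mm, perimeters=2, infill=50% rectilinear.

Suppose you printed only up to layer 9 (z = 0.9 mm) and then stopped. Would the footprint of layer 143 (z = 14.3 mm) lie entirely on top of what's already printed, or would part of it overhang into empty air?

part overhangs

Compare the two slices. At z = 0.9: the cube (footprint 22×5.5) is included at this height (area 121.00 mm²); the cube at (3, 10.5) does not reach this height (z outside [9.5, 21.5]); Taking the union: only the 22×5.5 cube is present, so the union is just that shape — area = 121.00 mm². At z = 14.3: the cube is present — its section is the full 22×5.5 rectangle (area 121.00 mm²); the cube at (3, 10.5) (footprint 15.5×11) is included at this height (area 170.50 mm²); Merging all regions: the 2 present regions are separate (no shared area or edge), so areas and boundary lengths simply add and each stays a separate island — area = 291.50 mm². Checking containment: at z = 14.3 the cross-section extends beyond the z = 0.9 cross-section by about 170.50 mm².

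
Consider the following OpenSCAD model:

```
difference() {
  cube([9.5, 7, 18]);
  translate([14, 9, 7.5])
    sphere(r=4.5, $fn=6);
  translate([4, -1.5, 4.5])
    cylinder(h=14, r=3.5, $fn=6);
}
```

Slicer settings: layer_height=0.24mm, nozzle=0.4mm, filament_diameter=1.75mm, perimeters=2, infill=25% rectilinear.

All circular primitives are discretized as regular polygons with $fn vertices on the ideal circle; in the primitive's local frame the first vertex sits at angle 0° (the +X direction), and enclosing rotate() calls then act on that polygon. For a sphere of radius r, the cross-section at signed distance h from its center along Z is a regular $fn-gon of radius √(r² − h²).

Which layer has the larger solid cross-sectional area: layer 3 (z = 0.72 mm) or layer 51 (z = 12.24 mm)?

Layer 3 (z = 0.72): the 9.5×7 cube contributes its full rectangle (area 66.50 mm²); the sphere at (14, 9) is absent (|z−center|=6.780 > r=4.5); the cylinder at (4, -1.5) does not reach this height (z outside [4.5, 18.5]); Taking the first minus the rest: none of the subtracted shapes is present at this height, so the 9.5×7 cube is unchanged — area = 66.50 mm². So its area = 66.50 mm². Layer 51 (z = 12.24): the 9.5×7 cube contributes its full rectangle (area 66.50 mm²); the sphere at (14, 9) is absent (|z−center|=4.740 > r=4.5); the r=3.5 cylinder at (4, -1.5) gives a regular 6-gon of circumradius 3.5 (constant along its height) (area = (6/2)·3.500²·sin(360°/6) = 31.83 mm²); Subtracting the remaining from the first: starting from the 9.5×7 cube (66.50 mm²), the r=3.5 cylinder at (4, -1.5) partially overlaps it — only the 6.71 mm² overlap (of its 31.83 mm²) is removed, clipping the outline — area = 59.79 mm². So its area = 59.79 mm². Layer 3 is larger (66.50 vs 59.79 mm²).

layer 3 (z = 0.72 mm)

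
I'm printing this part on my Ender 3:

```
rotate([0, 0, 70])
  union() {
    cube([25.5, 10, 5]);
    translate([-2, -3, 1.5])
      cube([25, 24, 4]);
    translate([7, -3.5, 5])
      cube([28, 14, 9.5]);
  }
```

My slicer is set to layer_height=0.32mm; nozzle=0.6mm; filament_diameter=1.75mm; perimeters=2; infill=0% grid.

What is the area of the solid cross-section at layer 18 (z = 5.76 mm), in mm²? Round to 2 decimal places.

At z = 5.76 mm: the cube does not reach this height (z outside [0, 5]); the cube at (-2, -3) is not intersected at this z (z outside [1.5, 5.5]); the cube at (7, -3.5) (footprint 28×14) is included at this height (area 392.00 mm²); Taking the union: only the 28×14 cube at (7, -3.5) is present, so the union is just that shape — area = 392.00 mm²; (rotated 70° about Z; rotation is an isometry so areas/perimeters/island counts are preserved). Overall, the cross-section is a single solid region. Net area = 392.00 mm².

392.00 mm²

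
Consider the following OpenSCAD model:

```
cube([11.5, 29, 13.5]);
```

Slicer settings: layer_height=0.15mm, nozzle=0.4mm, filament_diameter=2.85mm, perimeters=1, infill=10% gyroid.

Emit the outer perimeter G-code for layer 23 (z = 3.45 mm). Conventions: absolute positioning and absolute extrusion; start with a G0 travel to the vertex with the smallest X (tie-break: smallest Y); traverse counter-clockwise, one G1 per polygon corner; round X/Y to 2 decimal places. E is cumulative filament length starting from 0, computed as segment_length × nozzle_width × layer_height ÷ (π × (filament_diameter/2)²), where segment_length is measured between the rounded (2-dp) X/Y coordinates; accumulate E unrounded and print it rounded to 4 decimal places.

G0 X0.00 Y0.00 Z3.45
G1 X11.50 Y0.00 E0.1082
G1 X11.50 Y29.00 E0.3809
G1 X0.00 Y29.00 E0.4891
G1 X0.00 Y0.00 E0.7618

At z = 3.45 mm: the cube is present — its section is the full 11.5×29 rectangle. The outline is a single polygon with 4 vertices. Extrusion per mm of travel: 0.4 × 0.15 / (π × 1.425²) = 0.009405. Accumulating E over each segment gives final E = 0.7618.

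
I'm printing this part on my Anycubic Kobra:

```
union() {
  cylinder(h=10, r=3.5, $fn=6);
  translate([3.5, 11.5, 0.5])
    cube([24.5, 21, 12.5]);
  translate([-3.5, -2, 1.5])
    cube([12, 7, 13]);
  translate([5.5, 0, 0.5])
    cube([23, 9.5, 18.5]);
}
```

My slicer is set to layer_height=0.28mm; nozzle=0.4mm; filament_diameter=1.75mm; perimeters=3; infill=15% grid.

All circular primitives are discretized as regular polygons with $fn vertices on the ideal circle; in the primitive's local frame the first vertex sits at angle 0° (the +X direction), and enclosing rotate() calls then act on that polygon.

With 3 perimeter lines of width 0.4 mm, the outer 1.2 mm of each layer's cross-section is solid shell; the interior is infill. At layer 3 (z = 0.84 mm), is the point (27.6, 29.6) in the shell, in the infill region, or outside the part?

At z = 0.84 mm: the r=3.5 cylinder gives a regular 6-gon of circumradius 3.5 (constant along its height); the 24.5×21 cube at (3.5, 11.5) contributes its full rectangle; the cube at (-3.5, -2) is absent (z outside [1.5, 14.5]); the cube at (5.5, 0) is present — its section is the full 23×9.5 rectangle; Combining (union): the 3 present regions are separate (no shared area or edge), so areas and boundary lengths simply add and each stays a separate island — 3 connected regions. Overall, the cross-section has 3 separate islands. The nearest boundary edge runs (28.00, 32.50)→(28.00, 11.50); distance from the point to it = 0.40 mm. (Shell/infill is judged within the island containing the point — the largest one.) The point is inside the cross-section, 0.40 mm from the nearest boundary — within the 1.2 mm shell band (3 × 0.4).

shell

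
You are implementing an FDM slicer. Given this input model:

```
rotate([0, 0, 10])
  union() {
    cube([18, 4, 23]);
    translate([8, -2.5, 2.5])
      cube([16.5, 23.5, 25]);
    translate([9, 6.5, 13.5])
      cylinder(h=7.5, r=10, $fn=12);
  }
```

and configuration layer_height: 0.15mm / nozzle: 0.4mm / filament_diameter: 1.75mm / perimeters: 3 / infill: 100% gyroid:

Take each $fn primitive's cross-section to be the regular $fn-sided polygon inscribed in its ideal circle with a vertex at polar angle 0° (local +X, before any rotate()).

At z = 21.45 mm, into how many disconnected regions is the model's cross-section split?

1

At z = 21.45 mm: the cube is present — its section is the full 18×4 rectangle; the cube at (8, -2.5) is present — its section is the full 16.5×23.5 rectangle; the cylinder at (9, 6.5) is absent (z outside [13.5, 21]); Merging all regions: the regions partially overlap (shared area 40.00 mm²), so overlapping operands fuse into one piece — 1 connected region; (rotated 10° about Z; rotation is an isometry so areas/perimeters/island counts are preserved). The result has 1 disconnected region.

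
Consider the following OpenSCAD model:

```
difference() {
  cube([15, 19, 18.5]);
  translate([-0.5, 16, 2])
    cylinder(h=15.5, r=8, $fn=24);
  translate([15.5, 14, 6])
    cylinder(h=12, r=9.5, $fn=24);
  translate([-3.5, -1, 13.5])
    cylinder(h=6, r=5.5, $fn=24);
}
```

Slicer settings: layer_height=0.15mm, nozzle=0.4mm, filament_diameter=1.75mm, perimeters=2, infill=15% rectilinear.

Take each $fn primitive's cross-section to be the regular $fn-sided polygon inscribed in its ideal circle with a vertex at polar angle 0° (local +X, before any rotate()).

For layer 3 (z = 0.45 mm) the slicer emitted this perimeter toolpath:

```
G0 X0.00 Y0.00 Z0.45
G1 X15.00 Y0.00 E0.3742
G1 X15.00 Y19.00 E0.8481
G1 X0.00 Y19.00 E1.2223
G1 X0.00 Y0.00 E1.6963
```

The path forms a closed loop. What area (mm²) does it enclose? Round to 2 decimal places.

Apply the shoelace formula to the sequence of (X, Y) vertices; enclosed area = 285.00 mm².

285.00 mm²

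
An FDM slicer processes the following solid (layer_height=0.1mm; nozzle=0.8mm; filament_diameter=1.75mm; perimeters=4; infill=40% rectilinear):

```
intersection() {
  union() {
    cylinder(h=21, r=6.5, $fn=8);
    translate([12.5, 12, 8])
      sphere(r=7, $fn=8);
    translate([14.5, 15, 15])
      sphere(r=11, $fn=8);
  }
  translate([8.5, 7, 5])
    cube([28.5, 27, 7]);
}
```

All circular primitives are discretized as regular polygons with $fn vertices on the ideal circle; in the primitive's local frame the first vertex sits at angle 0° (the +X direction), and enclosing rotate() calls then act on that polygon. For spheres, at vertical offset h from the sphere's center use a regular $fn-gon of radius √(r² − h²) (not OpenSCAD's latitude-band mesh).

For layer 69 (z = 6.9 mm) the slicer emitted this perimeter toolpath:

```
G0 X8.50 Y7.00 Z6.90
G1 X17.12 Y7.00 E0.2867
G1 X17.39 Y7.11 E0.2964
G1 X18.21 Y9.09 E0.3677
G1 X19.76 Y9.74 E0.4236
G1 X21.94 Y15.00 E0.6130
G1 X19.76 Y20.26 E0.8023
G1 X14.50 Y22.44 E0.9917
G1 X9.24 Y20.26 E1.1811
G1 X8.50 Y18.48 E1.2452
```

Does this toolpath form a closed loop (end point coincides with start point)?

no

Start point (G0): (8.50, 7.00). End point (last G1): the path does not return to the start — open.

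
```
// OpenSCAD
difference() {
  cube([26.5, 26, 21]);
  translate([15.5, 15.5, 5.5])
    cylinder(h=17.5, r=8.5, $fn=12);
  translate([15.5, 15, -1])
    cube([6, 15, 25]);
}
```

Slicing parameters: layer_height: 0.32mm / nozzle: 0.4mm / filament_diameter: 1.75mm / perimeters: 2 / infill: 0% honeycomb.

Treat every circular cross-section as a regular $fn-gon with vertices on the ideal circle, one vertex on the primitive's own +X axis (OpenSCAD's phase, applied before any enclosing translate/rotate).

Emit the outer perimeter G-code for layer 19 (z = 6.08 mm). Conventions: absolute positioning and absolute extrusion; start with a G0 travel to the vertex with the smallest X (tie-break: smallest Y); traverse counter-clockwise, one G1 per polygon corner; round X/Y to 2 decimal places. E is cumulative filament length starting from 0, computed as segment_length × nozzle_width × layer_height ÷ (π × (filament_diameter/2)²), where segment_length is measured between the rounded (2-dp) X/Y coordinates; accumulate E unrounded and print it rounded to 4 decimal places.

G0 X0.00 Y0.00 Z6.08
G1 X26.50 Y0.00 E1.4102
G1 X26.50 Y26.00 E2.7939
G1 X21.50 Y26.00 E3.0599
G1 X21.50 Y21.11 E3.3202
G1 X22.86 Y19.75 E3.4225
G1 X24.00 Y15.50 E3.6567
G1 X22.86 Y11.25 E3.8908
G1 X19.75 Y8.14 E4.1249
G1 X15.50 Y7.00 E4.3591
G1 X11.25 Y8.14 E4.5932
G1 X8.14 Y11.25 E4.8273
G1 X7.00 Y15.50 E5.0614
G1 X8.14 Y19.75 E5.2956
G1 X11.25 Y22.86 E5.5297
G1 X15.50 Y24.00 E5.7638
G1 X15.50 Y26.00 E5.8703
G1 X0.00 Y26.00 E6.6951
G1 X0.00 Y0.00 E8.0787

At z = 6.08 mm: the cube (footprint 26.5×26) is included at this height; the cylinder at (15.5, 15.5): section is a regular 12-gon, circumradius r=8.5; the cube at (15.5, 15) is present — its section is the full 6×15 rectangle; Taking the first minus the rest: starting from the 26.5×26 cube, the r=8.5 cylinder at (15.5, 15.5) lies wholly inside it (removes its full 216.75 mm² and its 52.80 mm outline becomes a hole wall); the 6×15 cube at (15.5, 15) partially overlaps it — only the 17.94 mm² overlap (of its 90.00 mm²) is removed, clipping the outline — 1 connected region. The outline is a single polygon with 18 vertices. Extrusion per mm of travel: 0.4 × 0.32 / (π × 0.875²) = 0.053216. Accumulating E over each segment gives final E = 8.0787.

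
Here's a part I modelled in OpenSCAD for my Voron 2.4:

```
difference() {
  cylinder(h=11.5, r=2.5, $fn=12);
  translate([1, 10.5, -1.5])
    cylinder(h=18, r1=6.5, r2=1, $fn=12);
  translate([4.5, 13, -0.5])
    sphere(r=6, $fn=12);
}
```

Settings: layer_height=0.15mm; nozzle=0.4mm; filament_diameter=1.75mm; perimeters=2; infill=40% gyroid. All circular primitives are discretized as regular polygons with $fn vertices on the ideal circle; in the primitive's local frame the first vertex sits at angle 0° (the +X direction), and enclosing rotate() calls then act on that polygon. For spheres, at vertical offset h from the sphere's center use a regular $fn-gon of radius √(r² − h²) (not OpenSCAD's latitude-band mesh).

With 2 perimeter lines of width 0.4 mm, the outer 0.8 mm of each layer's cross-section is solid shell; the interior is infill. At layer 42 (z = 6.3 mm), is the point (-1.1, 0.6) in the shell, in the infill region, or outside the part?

At z = 6.3 mm: the cylinder: section is a regular 12-gon, circumradius r=2.5; the cone at (1, 10.5): at t=0.433 of its height the radius interpolates to r₁+(r₂−r₁)t = 4.117, giving a regular 12-gon of that circumradius; the sphere at (4.5, 13) is absent (|z−center|=6.800 > r=6); After the difference (first − rest): starting from the r=2.5 cylinder, the cone at (1, 10.5) misses the remaining region (no effect) — 1 connected region. Overall, the cross-section is a single solid region. The nearest boundary edge runs (-2.50, 0.00)→(-2.17, 1.25); distance from the point to it = 1.20 mm. The point is inside the cross-section and 1.20 mm from the nearest boundary — more than the 0.8 mm shell width (2 × 0.4), so it's in the infill interior.

infill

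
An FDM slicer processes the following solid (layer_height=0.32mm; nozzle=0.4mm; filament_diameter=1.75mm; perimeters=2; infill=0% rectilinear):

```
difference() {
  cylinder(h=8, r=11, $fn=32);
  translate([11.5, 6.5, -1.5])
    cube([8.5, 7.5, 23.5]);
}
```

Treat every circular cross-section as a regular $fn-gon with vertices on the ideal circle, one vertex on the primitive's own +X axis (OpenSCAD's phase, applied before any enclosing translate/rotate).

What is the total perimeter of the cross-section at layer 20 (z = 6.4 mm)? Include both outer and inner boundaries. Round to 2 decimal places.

At z = 6.4 mm: the r=11 cylinder contributes a regular 32-gon of circumradius 11 (perimeter = 2·32·11.000·sin(180°/32) = 69.00 mm); the cube at (11.5, 6.5) is present — its section is the full 8.5×7.5 rectangle (perimeter 32.00 mm); Taking the first minus the rest: starting from the r=11 cylinder, the 8.5×7.5 cube at (11.5, 6.5) misses the remaining region (no effect) — boundary = 69.00 mm. Overall, the cross-section is a single solid region. Total boundary length (outer) = 69.00 mm.

69.00 mm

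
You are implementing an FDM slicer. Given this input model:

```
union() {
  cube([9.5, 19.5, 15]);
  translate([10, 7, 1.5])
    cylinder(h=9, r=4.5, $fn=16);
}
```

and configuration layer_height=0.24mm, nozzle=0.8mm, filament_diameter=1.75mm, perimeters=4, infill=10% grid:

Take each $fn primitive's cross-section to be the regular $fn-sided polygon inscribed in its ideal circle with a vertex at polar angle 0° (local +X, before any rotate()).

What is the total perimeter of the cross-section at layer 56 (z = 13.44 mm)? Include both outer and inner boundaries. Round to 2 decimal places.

At z = 13.44 mm: the cube (footprint 9.5×19.5) is included at this height (perimeter 58.00 mm); the cylinder at (10, 7) does not reach this height (z outside [1.5, 10.5]); Combining (union): only the 9.5×19.5 cube is present, so the union is just that shape — boundary = 58.00 mm. Overall, the cross-section is a single solid region. Total boundary length (outer) = 58.00 mm.

58.00 mm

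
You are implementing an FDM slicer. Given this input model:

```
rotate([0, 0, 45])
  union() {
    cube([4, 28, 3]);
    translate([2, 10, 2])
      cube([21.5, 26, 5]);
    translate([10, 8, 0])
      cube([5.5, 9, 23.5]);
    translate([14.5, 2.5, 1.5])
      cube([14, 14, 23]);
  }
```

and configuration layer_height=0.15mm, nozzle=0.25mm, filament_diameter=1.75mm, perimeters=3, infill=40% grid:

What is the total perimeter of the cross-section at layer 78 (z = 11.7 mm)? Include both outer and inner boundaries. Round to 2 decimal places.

66.00 mm

At z = 11.7 mm: the cube does not reach this height (z outside [0, 3]); the cube at (2, 10) is not intersected at this z (z outside [2, 7]); the cube at (10, 8) is present — its section is the full 5.5×9 rectangle (perimeter 29.00 mm); the cube at (14.5, 2.5) (footprint 14×14) is included at this height (perimeter 56.00 mm); Combining (union): the regions partially overlap (shared area 8.50 mm²), so the edge portions inside another operand are dropped and the merged outline is re-measured after clipping — boundary = 66.00 mm; (whole slice rotated 45° about Z — lengths, areas and connectivity unchanged). Overall, the cross-section is a single solid region. Total boundary length (outer) = 66.00 mm.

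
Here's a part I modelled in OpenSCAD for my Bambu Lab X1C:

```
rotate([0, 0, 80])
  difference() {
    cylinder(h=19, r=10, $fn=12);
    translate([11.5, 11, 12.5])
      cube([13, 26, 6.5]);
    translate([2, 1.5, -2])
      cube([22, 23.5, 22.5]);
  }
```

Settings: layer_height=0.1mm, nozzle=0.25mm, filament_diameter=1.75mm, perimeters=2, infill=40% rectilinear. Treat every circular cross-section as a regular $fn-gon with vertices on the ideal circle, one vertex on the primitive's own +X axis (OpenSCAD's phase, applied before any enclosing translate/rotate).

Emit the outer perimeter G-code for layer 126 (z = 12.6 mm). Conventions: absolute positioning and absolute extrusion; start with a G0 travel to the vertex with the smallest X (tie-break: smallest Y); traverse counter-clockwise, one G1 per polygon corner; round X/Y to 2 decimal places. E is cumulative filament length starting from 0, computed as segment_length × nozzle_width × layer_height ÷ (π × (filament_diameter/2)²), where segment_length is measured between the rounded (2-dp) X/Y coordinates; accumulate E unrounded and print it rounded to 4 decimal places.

G0 X-9.85 Y1.74 Z12.60
G1 X-9.40 Y-3.42 E0.0538
G1 X-6.43 Y-7.66 E0.1076
G1 X-1.74 Y-9.85 E0.1614
G1 X3.42 Y-9.40 E0.2153
G1 X7.66 Y-6.43 E0.2691
G1 X9.85 Y-1.74 E0.3229
G1 X9.40 Y3.42 E0.3767
G1 X6.43 Y7.66 E0.4305
G1 X1.74 Y9.85 E0.4843
G1 X0.19 Y9.71 E0.5005
G1 X-1.13 Y2.23 E0.5794
G1 X-8.97 Y3.61 E0.6622
G1 X-9.85 Y1.74 E0.6837

At z = 12.6 mm: the cylinder: section is a regular 12-gon, circumradius r=10; the cube at (11.5, 11) (footprint 13×26) is included at this height; the cube at (2, 1.5) is present — its section is the full 22×23.5 rectangle; Subtracting the remaining from the first: starting from the r=10 cylinder, the 13×26 cube at (11.5, 11) misses the remaining region (no effect); the 22×23.5 cube at (2, 1.5) partially overlaps it — only the 43.84 mm² overlap (of its 517.00 mm²) is removed, clipping the outline — 1 connected region; (whole slice rotated 80° about Z — lengths, areas and connectivity unchanged). The outline is a single polygon with 13 vertices. Extrusion per mm of travel: 0.25 × 0.1 / (π × 0.875²) = 0.010394. Accumulating E over each segment gives final E = 0.6837.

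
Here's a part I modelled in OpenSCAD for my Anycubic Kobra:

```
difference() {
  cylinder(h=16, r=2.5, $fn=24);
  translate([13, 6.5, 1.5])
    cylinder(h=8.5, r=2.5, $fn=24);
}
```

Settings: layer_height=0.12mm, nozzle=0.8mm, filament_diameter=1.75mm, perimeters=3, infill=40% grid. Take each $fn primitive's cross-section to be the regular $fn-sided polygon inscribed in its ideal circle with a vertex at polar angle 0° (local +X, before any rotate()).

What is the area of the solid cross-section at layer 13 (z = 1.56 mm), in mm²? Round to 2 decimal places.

19.41 mm²

At z = 1.56 mm: the r=2.5 cylinder contributes a regular 24-gon of circumradius 2.5 (area = (24/2)·2.500²·sin(360°/24) = 19.41 mm²); the r=2.5 cylinder at (13, 6.5) contributes a regular 24-gon of circumradius 2.5 (area = (24/2)·2.500²·sin(360°/24) = 19.41 mm²); After the difference (first − rest): starting from the r=2.5 cylinder (19.41 mm²), the r=2.5 cylinder at (13, 6.5) misses the remaining region (no effect) — area = 19.41 mm². Overall, the cross-section is a single solid region. Net area = 19.41 mm².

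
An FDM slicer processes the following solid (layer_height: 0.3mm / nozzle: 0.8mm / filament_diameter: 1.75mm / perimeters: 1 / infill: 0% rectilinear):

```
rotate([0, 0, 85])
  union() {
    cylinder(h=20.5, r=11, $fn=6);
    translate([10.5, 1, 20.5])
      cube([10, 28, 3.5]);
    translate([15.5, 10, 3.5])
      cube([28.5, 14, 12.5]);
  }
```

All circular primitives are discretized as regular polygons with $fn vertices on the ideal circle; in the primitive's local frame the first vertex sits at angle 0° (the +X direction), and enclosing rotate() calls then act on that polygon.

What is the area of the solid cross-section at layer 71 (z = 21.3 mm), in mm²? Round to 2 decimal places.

At z = 21.3 mm: the cylinder is absent (z outside [0, 20.5]); the cube at (10.5, 1) (footprint 10×28) is included at this height (area 280.00 mm²); the cube at (15.5, 10) is not intersected at this z (z outside [3.5, 16]); Combining (union): only the 10×28 cube at (10.5, 1) is present, so the union is just that shape — area = 280.00 mm²; (whole slice rotated 85° about Z — lengths, areas and connectivity unchanged). Overall, the cross-section is a single solid region. Net area = 280.00 mm².

280.00 mm²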